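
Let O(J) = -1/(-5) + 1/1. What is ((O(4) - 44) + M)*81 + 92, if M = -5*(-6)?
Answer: -4724/5 ≈ -944.80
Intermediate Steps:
M = 30 (M = -1*(-30) = 30)
O(J) = 6/5 (O(J) = -1*(-1/5) + 1*1 = 1/5 + 1 = 6/5)
((O(4) - 44) + M)*81 + 92 = ((6/5 - 44) + 30)*81 + 92 = (-214/5 + 30)*81 + 92 = -64/5*81 + 92 = -5184/5 + 92 = -4724/5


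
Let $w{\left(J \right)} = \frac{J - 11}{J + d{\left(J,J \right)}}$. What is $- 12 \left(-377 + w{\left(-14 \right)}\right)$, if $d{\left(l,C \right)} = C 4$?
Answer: $\frac{31638}{7} \approx 4519.7$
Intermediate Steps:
$d{\left(l,C \right)} = 4 C$
$w{\left(J \right)} = \frac{-11 + J}{5 J}$ ($w{\left(J \right)} = \frac{J - 11}{J + 4 J} = \frac{-11 + J}{5 J}$)
$- 12 \left(-377 + w{\left(-14 \right)}\right) = - 12 \left(-377 + \frac{-11 - 14}{5 \left(-14\right)}\right) = - 12 \left(-377 + \frac{1}{5} \left(- \frac{1}{14}\right) \left(-25\right)\right) = - 12 \left(-377 + \frac{5}{14}\right) = \left(-12\right) \left(- \frac{5273}{14}\right) = \frac{31638}{7}$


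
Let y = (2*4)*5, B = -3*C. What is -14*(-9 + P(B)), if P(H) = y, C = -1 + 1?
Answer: -434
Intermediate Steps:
C = 0
B = 0 (B = -3*0 = 0)
y = 40 (y = 8*5 = 40)
P(H) = 40
-14*(-9 + P(B)) = -14*(-9 + 40) = -14*31 = -434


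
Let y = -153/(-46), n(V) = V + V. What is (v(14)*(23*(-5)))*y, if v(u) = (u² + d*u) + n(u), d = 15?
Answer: -166005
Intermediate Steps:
n(V) = 2*V
v(u) = u² + 17*u (v(u) = (u² + 15*u) + 2*u = u² + 17*u)
y = 153/46 (y = -153*(-1/46) = 153/46 ≈ 3.3261)
(v(14)*(23*(-5)))*y = ((14*(17 + 14))*(23*(-5)))*(153/46) = ((14*31)*(-115))*(153/46) = (434*(-115))*(153/46) = -49910*153/46 = -166005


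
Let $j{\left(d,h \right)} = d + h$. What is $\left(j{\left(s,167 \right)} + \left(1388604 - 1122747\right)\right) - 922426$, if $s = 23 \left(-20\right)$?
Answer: $-656862$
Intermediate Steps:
$s = -460$
$\left(j{\left(s,167 \right)} + \left(1388604 - 1122747\right)\right) - 922426 = \left(\left(-460 + 167\right) + \left(1388604 - 1122747\right)\right) - 922426 = \left(-293 + \left(1388604 - 1122747\right)\right) - 922426 = \left(-293 + 265857\right) - 922426 = 265564 - 922426 = -656862$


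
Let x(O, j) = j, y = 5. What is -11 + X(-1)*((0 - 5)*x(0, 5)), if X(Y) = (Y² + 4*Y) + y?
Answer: -61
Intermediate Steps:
X(Y) = 5 + Y² + 4*Y (X(Y) = (Y² + 4*Y) + 5 = 5 + Y² + 4*Y)
-11 + X(-1)*((0 - 5)*x(0, 5)) = -11 + (5 + (-1)² + 4*(-1))*((0 - 5)*5) = -11 + (5 + 1 - 4)*(-5*5) = -11 + 2*(-25) = -11 - 50 = -61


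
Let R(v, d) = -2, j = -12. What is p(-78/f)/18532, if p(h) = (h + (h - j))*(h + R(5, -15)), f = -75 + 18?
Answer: -840/1672513 ≈ -0.00050224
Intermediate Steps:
f = -57
p(h) = (-2 + h)*(12 + 2*h) (p(h) = (h + (h - 1*(-12)))*(h - 2) = (h + (h + 12))*(-2 + h) = (h + (12 + h))*(-2 + h) = (12 + 2*h)*(-2 + h) = (-2 + h)*(12 + 2*h))
p(-78/f)/18532 = (-24 + 2*(-78/(-57))² + 8*(-78/(-57)))/18532 = (-24 + 2*(-78*(-1/57))² + 8*(-78*(-1/57)))*(1/18532) = (-24 + 2*(26/19)² + 8*(26/19))*(1/18532) = (-24 + 2*(676/361) + 208/19)*(1/18532) = (-24 + 1352/361 + 208/19)*(1/18532) = -3360/361*1/18532 = -840/1672513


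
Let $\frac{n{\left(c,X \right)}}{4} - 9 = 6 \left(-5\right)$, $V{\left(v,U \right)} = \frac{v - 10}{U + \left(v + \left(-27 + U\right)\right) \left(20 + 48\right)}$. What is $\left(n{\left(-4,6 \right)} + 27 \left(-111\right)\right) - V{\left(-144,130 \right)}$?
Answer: $- \frac{4094726}{1329} \approx -3081.1$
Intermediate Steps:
$V{\left(v,U \right)} = \frac{-10 + v}{-1836 + 68 v + 69 U}$ ($V{\left(v,U \right)} = \frac{-10 + v}{U + \left(-27 + U + v\right) 68} = \frac{-10 + v}{U + \left(-1836 + 68 U + 68 v\right)} = \frac{-10 + v}{-1836 + 68 v + 69 U}$)
$n{\left(c,X \right)} = -84$ ($n{\left(c,X \right)} = 36 + 4 \cdot 6 \left(-5\right) = 36 + 4 \left(-30\right) = 36 - 120 = -84$)
$\left(n{\left(-4,6 \right)} + 27 \left(-111\right)\right) - V{\left(-144,130 \right)} = \left(-84 + 27 \left(-111\right)\right) - \frac{-10 - 144}{-1836 + 68 \left(-144\right) + 69 \cdot 130} = \left(-84 - 2997\right) - \frac{1}{-1836 - 9792 + 8970} \left(-154\right) = -3081 - \frac{1}{-2658} \left(-154\right) = -3081 - \left(- \frac{1}{2658}\right) \left(-154\right) = -3081 - \frac{77}{1329} = - \frac{4094726}{1329}$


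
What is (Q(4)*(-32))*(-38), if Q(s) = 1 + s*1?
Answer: 6080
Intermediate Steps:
Q(s) = 1 + s
(Q(4)*(-32))*(-38) = ((1 + 4)*(-32))*(-38) = (5*(-32))*(-38) = -160*(-38) = 6080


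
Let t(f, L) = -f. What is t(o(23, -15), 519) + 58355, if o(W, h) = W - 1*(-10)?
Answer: 58322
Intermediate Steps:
o(W, h) = 10 + W (o(W, h) = W + 10 = 10 + W)
t(o(23, -15), 519) + 58355 = -(10 + 23) + 58355 = -1*33 + 58355 = -33 + 58355 = 58322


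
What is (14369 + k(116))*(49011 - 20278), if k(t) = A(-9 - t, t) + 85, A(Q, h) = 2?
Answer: 415364248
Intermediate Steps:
k(t) = 87 (k(t) = 2 + 85 = 87)
(14369 + k(116))*(49011 - 20278) = (14369 + 87)*(49011 - 20278) = 14456*28733 = 415364248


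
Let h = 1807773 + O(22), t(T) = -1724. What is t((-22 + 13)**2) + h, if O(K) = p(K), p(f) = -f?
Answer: 1806027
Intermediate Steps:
O(K) = -K
h = 1807751 (h = 1807773 - 1*22 = 1807773 - 22 = 1807751)
t((-22 + 13)**2) + h = -1724 + 1807751 = 1806027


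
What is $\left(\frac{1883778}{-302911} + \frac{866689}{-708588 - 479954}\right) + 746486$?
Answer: $\frac{268749213968188977}{360022445762} \approx 7.4648 \cdot 10^{5}$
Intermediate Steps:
$\left(\frac{1883778}{-302911} + \frac{866689}{-708588 - 479954}\right) + 746486 = \left(1883778 \left(- \frac{1}{302911}\right) + \frac{866689}{-708588 - 479954}\right) + 746486 = \left(- \frac{1883778}{302911} + \frac{866689}{-1188542}\right) + 746486 = \left(- \frac{1883778}{302911} + 866689 \left(- \frac{1}{1188542}\right)\right) + 746486 = \left(- \frac{1883778}{302911} - \frac{866689}{1188542}\right) + 746486 = - \frac{2501478903355}{360022445762} + 746486 = \frac{268749213968188977}{360022445762}$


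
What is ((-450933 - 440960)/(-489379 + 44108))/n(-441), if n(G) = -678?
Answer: -891893/301893738 ≈ -0.0029543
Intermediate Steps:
((-450933 - 440960)/(-489379 + 44108))/n(-441) = ((-450933 - 440960)/(-489379 + 44108))/(-678) = -891893/(-445271)*(-1/678) = -891893*(-1/445271)*(-1/678) = (891893/445271)*(-1/678) = -891893/301893738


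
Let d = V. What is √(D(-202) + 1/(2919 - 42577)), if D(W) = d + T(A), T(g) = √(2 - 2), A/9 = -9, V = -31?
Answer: I*√48755505542/39658 ≈ 5.5678*I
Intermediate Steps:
A = -81 (A = 9*(-9) = -81)
d = -31
T(g) = 0 (T(g) = √0 = 0)
D(W) = -31 (D(W) = -31 + 0 = -31)
√(D(-202) + 1/(2919 - 42577)) = √(-31 + 1/(2919 - 42577)) = √(-31 + 1/(-39658)) = √(-31 - 1/39658) = √(-1229399/39658) = I*√48755505542/39658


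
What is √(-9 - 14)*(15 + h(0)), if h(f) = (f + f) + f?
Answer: 15*I*√23 ≈ 71.938*I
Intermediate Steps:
h(f) = 3*f (h(f) = 2*f + f = 3*f)
√(-9 - 14)*(15 + h(0)) = √(-9 - 14)*(15 + 3*0) = √(-23)*(15 + 0) = (I*√23)*15 = 15*I*√23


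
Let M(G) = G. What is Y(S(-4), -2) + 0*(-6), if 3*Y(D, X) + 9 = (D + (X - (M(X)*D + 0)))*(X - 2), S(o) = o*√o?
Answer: -⅓ + 32*I ≈ -0.33333 + 32.0*I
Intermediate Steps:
S(o) = o^(3/2)
Y(D, X) = -3 + (-2 + X)*(D + X - D*X)/3 (Y(D, X) = -3 + ((D + (X - (X*D + 0)))*(X - 2))/3 = -3 + ((D + (X - (D*X + 0)))*(-2 + X))/3 = -3 + ((D + (X - D*X))*(-2 + X))/3 = -3 + ((D + X - D*X)*(-2 + X))/3 = -3 + ((-2 + X)*(D + X - D*X))/3 = -3 + (-2 + X)*(D + X - D*X)/3)
Y(S(-4), -2) + 0*(-6) = (-3 - (-16)*I/3 - ⅔*(-2) + (⅓)*(-2)² + (-4)^(3/2)*(-2) - ⅓*(-4)^(3/2)*(-2)²) + 0*(-6) = (-3 - (-16)*I/3 + 4/3 + (⅓)*4 - 8*I*(-2) - ⅓*(-8*I)*4) + 0 = (-3 + 16*I/3 + 4/3 + 4/3 + 16*I + 32*I/3) + 0 = (-⅓ + 32*I) + 0 = -⅓ + 32*I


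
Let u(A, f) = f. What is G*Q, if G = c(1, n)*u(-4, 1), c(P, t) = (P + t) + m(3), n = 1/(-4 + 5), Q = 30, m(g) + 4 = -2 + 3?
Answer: -30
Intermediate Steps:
m(g) = -3 (m(g) = -4 + (-2 + 3) = -4 + 1 = -3)
n = 1 (n = 1/1 = 1)
c(P, t) = -3 + P + t (c(P, t) = (P + t) - 3 = -3 + P + t)
G = -1 (G = (-3 + 1 + 1)*1 = -1*1 = -1)
G*Q = -1*30 = -30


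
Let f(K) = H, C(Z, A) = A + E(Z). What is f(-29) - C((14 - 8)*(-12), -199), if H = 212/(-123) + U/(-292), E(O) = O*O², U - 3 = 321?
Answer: 3353155174/8979 ≈ 3.7344e+5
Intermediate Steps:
U = 324 (U = 3 + 321 = 324)
E(O) = O³
C(Z, A) = A + Z³
H = -25439/8979 (H = 212/(-123) + 324/(-292) = 212*(-1/123) + 324*(-1/292) = -212/123 - 81/73 = -25439/8979 ≈ -2.8332)
f(K) = -25439/8979
f(-29) - C((14 - 8)*(-12), -199) = -25439/8979 - (-199 + ((14 - 8)*(-12))³) = -25439/8979 - (-199 + (6*(-12))³) = -25439/8979 - (-199 + (-72)³) = -25439/8979 - (-199 - 373248) = -25439/8979 - 1*(-373447) = -25439/8979 + 373447 = 3353155174/8979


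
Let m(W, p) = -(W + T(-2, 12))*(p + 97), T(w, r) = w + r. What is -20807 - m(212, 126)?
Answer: 28699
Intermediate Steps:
T(w, r) = r + w
m(W, p) = -(10 + W)*(97 + p) (m(W, p) = -(W + (12 - 2))*(p + 97) = -(W + 10)*(97 + p) = -(10 + W)*(97 + p))
-20807 - m(212, 126) = -20807 - (-970 - 97*212 - 10*126 - 1*212*126) = -20807 - (-970 - 20564 - 1260 - 26712) = -20807 - 1*(-49506) = -20807 + 49506 = 28699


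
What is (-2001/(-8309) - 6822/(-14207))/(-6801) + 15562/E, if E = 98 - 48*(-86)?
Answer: 2082215004216446/565460348629673 ≈ 3.6823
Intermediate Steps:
E = 4226 (E = 98 + 4128 = 4226)
(-2001/(-8309) - 6822/(-14207))/(-6801) + 15562/E = (-2001/(-8309) - 6822/(-14207))/(-6801) + 15562/4226 = (-2001*(-1/8309) - 6822*(-1/14207))*(-1/6801) + 15562*(1/4226) = (2001/8309 + 6822/14207)*(-1/6801) + 7781/2113 = (85112205/118045963)*(-1/6801) + 7781/2113 = -28370735/267610198121 + 7781/2113 = 2082215004216446/565460348629673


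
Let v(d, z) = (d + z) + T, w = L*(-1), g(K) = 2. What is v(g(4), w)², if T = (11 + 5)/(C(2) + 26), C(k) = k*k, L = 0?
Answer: 1444/225 ≈ 6.4178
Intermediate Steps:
C(k) = k²
w = 0 (w = 0*(-1) = 0)
T = 8/15 (T = (11 + 5)/(2² + 26) = 16/(4 + 26) = 16/30 = 16*(1/30) = 8/15 ≈ 0.53333)
v(d, z) = 8/15 + d + z (v(d, z) = (d + z) + 8/15 = 8/15 + d + z)
v(g(4), w)² = (8/15 + 2 + 0)² = (38/15)² = 1444/225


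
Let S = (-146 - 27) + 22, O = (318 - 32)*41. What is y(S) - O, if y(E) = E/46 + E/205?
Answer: -110614081/9430 ≈ -11730.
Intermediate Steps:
O = 11726 (O = 286*41 = 11726)
S = -151 (S = -173 + 22 = -151)
y(E) = 251*E/9430 (y(E) = E*(1/46) + E*(1/205) = E/46 + E/205 = 251*E/9430)
y(S) - O = (251/9430)*(-151) - 1*11726 = -37901/9430 - 11726 = -110614081/9430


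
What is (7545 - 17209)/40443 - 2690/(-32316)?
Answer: -33918359/217825998 ≈ -0.15571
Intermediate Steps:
(7545 - 17209)/40443 - 2690/(-32316) = -9664*1/40443 - 2690*(-1/32316) = -9664/40443 + 1345/16158 = -33918359/217825998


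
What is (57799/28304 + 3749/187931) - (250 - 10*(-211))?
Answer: -12542341361075/5319199024 ≈ -2357.9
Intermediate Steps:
(57799/28304 + 3749/187931) - (250 - 10*(-211)) = (57799*(1/28304) + 3749*(1/187931)) - (250 + 2110) = (57799/28304 + 3749/187931) - 1*2360 = 10968335565/5319199024 - 2360 = -12542341361075/5319199024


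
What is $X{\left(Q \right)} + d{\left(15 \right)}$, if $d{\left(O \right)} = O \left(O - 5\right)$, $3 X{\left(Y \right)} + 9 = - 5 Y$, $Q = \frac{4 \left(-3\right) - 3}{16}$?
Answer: $\frac{2377}{16} \approx 148.56$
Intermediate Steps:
$Q = - \frac{15}{16}$ ($Q = \left(-12 - 3\right) \frac{1}{16} = \left(-15\right) \frac{1}{16} = - \frac{15}{16} \approx -0.9375$)
$X{\left(Y \right)} = -3 - \frac{5 Y}{3}$ ($X{\left(Y \right)} = -3 + \frac{\left(-5\right) Y}{3} = -3 - \frac{5 Y}{3}$)
$d{\left(O \right)} = O \left(-5 + O\right)$
$X{\left(Q \right)} + d{\left(15 \right)} = \left(-3 - - \frac{25}{16}\right) + 15 \left(-5 + 15\right) = \left(-3 + \frac{25}{16}\right) + 15 \cdot 10 = - \frac{23}{16} + 150 = \frac{2377}{16}$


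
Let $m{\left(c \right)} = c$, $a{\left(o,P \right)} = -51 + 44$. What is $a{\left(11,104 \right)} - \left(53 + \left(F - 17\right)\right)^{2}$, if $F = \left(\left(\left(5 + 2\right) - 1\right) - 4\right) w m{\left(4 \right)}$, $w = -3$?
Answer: $-151$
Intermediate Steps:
$a{\left(o,P \right)} = -7$
$F = -24$ ($F = \left(\left(\left(5 + 2\right) - 1\right) - 4\right) \left(-3\right) 4 = \left(\left(7 - 1\right) - 4\right) \left(-3\right) 4 = \left(6 - 4\right) \left(-3\right) 4 = 2 \left(-3\right) 4 = \left(-6\right) 4 = -24$)
$a{\left(11,104 \right)} - \left(53 + \left(F - 17\right)\right)^{2} = -7 - \left(53 - 41\right)^{2} = -7 - 12^{2} = -7 - 144 = -151$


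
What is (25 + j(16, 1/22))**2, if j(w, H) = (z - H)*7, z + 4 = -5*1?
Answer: 710649/484 ≈ 1468.3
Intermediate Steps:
z = -9 (z = -4 - 5*1 = -4 - 5 = -9)
j(w, H) = -63 - 7*H (j(w, H) = (-9 - H)*7 = -63 - 7*H)
(25 + j(16, 1/22))**2 = (25 + (-63 - 7/22))**2 = (25 - 1393/22)**2 = (-843/22)**2 = 710649/484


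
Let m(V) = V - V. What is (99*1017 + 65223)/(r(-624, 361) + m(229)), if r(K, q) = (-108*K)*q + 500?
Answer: 82953/12164506 ≈ 0.0068193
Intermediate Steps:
m(V) = 0
r(K, q) = 500 - 108*K*q (r(K, q) = -108*K*q + 500 = 500 - 108*K*q)
(99*1017 + 65223)/(r(-624, 361) + m(229)) = (99*1017 + 65223)/((500 - 108*(-624)*361) + 0) = (100683 + 65223)/((500 + 24328512) + 0) = 165906/(24329012 + 0) = 165906/24329012 = 165906*(1/24329012) = 82953/12164506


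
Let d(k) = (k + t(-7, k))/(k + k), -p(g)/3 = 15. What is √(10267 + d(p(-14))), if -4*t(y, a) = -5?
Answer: √1478518/12 ≈ 101.33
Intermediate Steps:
p(g) = -45 (p(g) = -3*15 = -45)
t(y, a) = 5/4 (t(y, a) = -¼*(-5) = 5/4)
d(k) = (5/4 + k)/(2*k) (d(k) = (k + 5/4)/(k + k) = (5/4 + k)/((2*k)) = (5/4 + k)*(1/(2*k)) = (5/4 + k)/(2*k))
√(10267 + d(p(-14))) = √(10267 + (⅛)*(5 + 4*(-45))/(-45)) = √(10267 + (⅛)*(-1/45)*(5 - 180)) = √(10267 + (⅛)*(-1/45)*(-175)) = √(10267 + 35/72) = √(739259/72) = √1478518/12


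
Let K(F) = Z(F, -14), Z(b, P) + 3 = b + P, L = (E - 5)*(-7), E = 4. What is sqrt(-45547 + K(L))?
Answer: I*sqrt(45557) ≈ 213.44*I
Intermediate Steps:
L = 7 (L = (4 - 5)*(-7) = -1*(-7) = 7)
Z(b, P) = -3 + P + b (Z(b, P) = -3 + (b + P) = -3 + (P + b) = -3 + P + b)
K(F) = -17 + F (K(F) = -3 - 14 + F = -17 + F)
sqrt(-45547 + K(L)) = sqrt(-45547 + (-17 + 7)) = sqrt(-45547 - 10) = sqrt(-45557) = I*sqrt(45557)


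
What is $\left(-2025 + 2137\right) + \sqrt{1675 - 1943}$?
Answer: $112 + 2 i \sqrt{67} \approx 112.0 + 16.371 i$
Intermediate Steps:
$\left(-2025 + 2137\right) + \sqrt{1675 - 1943} = 112 + \sqrt{-268} = 112 + 2 i \sqrt{67}$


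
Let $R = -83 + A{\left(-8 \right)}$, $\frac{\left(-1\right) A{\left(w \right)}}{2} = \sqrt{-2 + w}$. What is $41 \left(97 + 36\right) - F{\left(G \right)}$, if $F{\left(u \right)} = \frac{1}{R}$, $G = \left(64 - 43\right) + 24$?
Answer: $\frac{37783920}{6929} - \frac{2 i \sqrt{10}}{6929} \approx 5453.0 - 0.00091277 i$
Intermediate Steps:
$A{\left(w \right)} = - 2 \sqrt{-2 + w}$
$R = -83 - 2 i \sqrt{10}$ ($R = -83 - 2 \sqrt{-2 - 8} = -83 - 2 \sqrt{-10} = -83 - 2 i \sqrt{10} \approx -83.0 - 6.3246 i$)
$G = 45$ ($G = 21 + 24 = 45$)
$F{\left(u \right)} = \frac{1}{-83 - 2 i \sqrt{10}}$
$41 \left(97 + 36\right) - F{\left(G \right)} = 41 \left(97 + 36\right) - \frac{i}{- 83 i + 2 \sqrt{10}} = 41 \cdot 133 - \frac{i}{- 83 i + 2 \sqrt{10}} = 5453 - \frac{i}{- 83 i + 2 \sqrt{10}}$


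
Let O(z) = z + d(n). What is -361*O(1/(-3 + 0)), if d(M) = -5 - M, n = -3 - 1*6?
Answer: -3971/3 ≈ -1323.7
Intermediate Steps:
n = -9 (n = -3 - 6 = -9)
O(z) = 4 + z (O(z) = z + (-5 - 1*(-9)) = z + (-5 + 9) = z + 4 = 4 + z)
-361*O(1/(-3 + 0)) = -361*(4 + 1/(-3 + 0)) = -361*(4 + 1/(-3)) = -361*(4 - ⅓) = -361*11/3 = -3971/3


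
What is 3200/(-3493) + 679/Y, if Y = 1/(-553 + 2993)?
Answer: 5787059480/3493 ≈ 1.6568e+6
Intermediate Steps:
Y = 1/2440 ≈ 0.00040984
3200/(-3493) + 679/Y = 3200/(-3493) + 679/(1/2440) = 3200*(-1/3493) + 679*2440 = -3200/3493 + 1656760 = 5787059480/3493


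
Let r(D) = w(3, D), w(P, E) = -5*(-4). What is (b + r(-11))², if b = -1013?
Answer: 986049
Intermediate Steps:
w(P, E) = 20
r(D) = 20
(b + r(-11))² = (-1013 + 20)² = (-993)² = 986049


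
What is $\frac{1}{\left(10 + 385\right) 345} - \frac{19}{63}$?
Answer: $- \frac{863054}{2861775} \approx -0.30158$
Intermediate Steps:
$\frac{1}{\left(10 + 385\right) 345} - \frac{19}{63} = \frac{1}{395} \cdot \frac{1}{345} - \frac{19}{63} = \frac{1}{136275} - \frac{19}{63} = - \frac{863054}{2861775}$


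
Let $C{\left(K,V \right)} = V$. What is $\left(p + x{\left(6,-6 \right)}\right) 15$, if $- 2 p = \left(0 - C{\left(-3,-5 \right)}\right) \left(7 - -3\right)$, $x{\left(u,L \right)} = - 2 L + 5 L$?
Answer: $-645$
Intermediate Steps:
$x{\left(u,L \right)} = 3 L$
$p = -25$ ($p = - \frac{\left(0 - -5\right) \left(7 - -3\right)}{2} = - \frac{\left(0 + 5\right) \left(7 + 3\right)}{2} = - \frac{5 \cdot 10}{2} = \left(- \frac{1}{2}\right) 50 = -25$)
$\left(p + x{\left(6,-6 \right)}\right) 15 = \left(-25 + 3 \left(-6\right)\right) 15 = \left(-25 - 18\right) 15 = \left(-43\right) 15 = -645$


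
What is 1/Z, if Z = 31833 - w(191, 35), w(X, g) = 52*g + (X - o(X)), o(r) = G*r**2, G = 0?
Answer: 1/29822 ≈ 3.3532e-5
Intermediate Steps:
o(r) = 0 (o(r) = 0*r**2 = 0)
w(X, g) = X + 52*g (w(X, g) = 52*g + (X - 1*0) = 52*g + (X + 0) = 52*g + X = X + 52*g)
Z = 29822 (Z = 31833 - (191 + 52*35) = 31833 - (191 + 1820) = 31833 - 1*2011 = 31833 - 2011 = 29822)
1/Z = 1/29822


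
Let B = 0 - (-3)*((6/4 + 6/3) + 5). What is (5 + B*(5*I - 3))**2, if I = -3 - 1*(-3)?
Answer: 20449/4 ≈ 5112.3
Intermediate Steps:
I = 0 (I = -3 + 3 = 0)
B = 51/2 (B = 0 - (-3)*((6*(1/4) + 6*(1/3)) + 5) = 0 - (-3)*((3/2 + 2) + 5) = 0 - (-3)*(7/2 + 5) = 0 - (-3)*17/2 = 0 - 1*(-51/2) = 0 + 51/2 = 51/2 ≈ 25.500)
(5 + B*(5*I - 3))**2 = (5 + 51*(5*0 - 3)/2)**2 = (5 + 51*(0 - 3)/2)**2 = (5 + (51/2)*(-3))**2 = (5 - 153/2)**2 = (-143/2)**2 = 20449/4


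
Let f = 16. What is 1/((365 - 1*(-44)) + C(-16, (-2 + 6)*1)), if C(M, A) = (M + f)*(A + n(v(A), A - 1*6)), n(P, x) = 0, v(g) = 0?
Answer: 1/409 ≈ 0.0024450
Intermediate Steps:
C(M, A) = A*(16 + M) (C(M, A) = (M + 16)*(A + 0) = (16 + M)*A = A*(16 + M))
1/((365 - 1*(-44)) + C(-16, (-2 + 6)*1)) = 1/((365 - 1*(-44)) + ((-2 + 6)*1)*(16 - 16)) = 1/((365 + 44) + (4*1)*0) = 1/(409 + 4*0) = 1/(409 + 0) = 1/409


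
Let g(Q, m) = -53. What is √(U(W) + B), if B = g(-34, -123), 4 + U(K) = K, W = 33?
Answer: 2*I*√6 ≈ 4.899*I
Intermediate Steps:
U(K) = -4 + K
B = -53
√(U(W) + B) = √((-4 + 33) - 53) = √(29 - 53) = √(-24) = 2*I*√6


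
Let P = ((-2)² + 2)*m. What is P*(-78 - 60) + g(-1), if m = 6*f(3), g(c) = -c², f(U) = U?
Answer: -14905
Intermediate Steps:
m = 18 (m = 6*3 = 18)
P = 108 (P = ((-2)² + 2)*18 = (4 + 2)*18 = 6*18 = 108)
P*(-78 - 60) + g(-1) = 108*(-78 - 60) - 1*(-1)² = 108*(-138) - 1*1 = -14904 - 1 = -14905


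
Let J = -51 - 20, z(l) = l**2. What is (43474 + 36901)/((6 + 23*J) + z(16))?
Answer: -80375/1371 ≈ -58.625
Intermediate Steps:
J = -71
(43474 + 36901)/((6 + 23*J) + z(16)) = (43474 + 36901)/((6 + 23*(-71)) + 16**2) = 80375/((6 - 1633) + 256) = 80375/(-1627 + 256) = 80375/(-1371) = 80375*(-1/1371) = -80375/1371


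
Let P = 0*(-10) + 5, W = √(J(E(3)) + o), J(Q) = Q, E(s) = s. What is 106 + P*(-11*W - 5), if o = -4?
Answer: 81 - 55*I ≈ 81.0 - 55.0*I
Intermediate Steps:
W = I (W = √(3 - 4) = √(-1) = I ≈ 1.0*I)
P = 5 (P = 0 + 5 = 5)
106 + P*(-11*W - 5) = 106 + 5*(-11*I - 5) = 106 + 5*(-5 - 11*I) = 106 + (-25 - 55*I) = 81 - 55*I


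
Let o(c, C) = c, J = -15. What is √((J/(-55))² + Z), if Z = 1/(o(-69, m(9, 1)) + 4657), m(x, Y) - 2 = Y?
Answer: √47500711/25234 ≈ 0.27313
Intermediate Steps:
m(x, Y) = 2 + Y
Z = 1/4588 (Z = 1/(-69 + 4657) = 1/4588 ≈ 0.00021796)
√((J/(-55))² + Z) = √((-15/(-55))² + 1/4588) = √((-15*(-1/55))² + 1/4588) = √((3/11)² + 1/4588) = √(9/121 + 1/4588) = √(41413/555148) = √47500711/25234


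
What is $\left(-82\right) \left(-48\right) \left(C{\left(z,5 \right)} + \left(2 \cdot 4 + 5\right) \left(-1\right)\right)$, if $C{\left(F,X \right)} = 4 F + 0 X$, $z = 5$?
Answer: $27552$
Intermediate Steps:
$C{\left(F,X \right)} = 4 F$ ($C{\left(F,X \right)} = 4 F + 0 = 4 F$)
$\left(-82\right) \left(-48\right) \left(C{\left(z,5 \right)} + \left(2 \cdot 4 + 5\right) \left(-1\right)\right) = \left(-82\right) \left(-48\right) \left(4 \cdot 5 + \left(2 \cdot 4 + 5\right) \left(-1\right)\right) = 3936 \left(20 + \left(8 + 5\right) \left(-1\right)\right) = 3936 \left(20 + 13 \left(-1\right)\right) = 3936 \left(20 - 13\right) = 3936 \cdot 7 = 27552$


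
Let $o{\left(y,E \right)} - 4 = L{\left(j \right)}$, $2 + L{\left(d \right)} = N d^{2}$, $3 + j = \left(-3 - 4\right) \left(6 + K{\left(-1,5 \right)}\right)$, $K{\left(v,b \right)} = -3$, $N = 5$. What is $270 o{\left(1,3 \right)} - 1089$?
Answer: $777051$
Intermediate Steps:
$j = -24$ ($j = -3 + \left(-3 - 4\right) \left(6 - 3\right) = -3 - 21 = -24$)
$L{\left(d \right)} = -2 + 5 d^{2}$
$o{\left(y,E \right)} = 2882$ ($o{\left(y,E \right)} = 4 - \left(2 - 5 \left(-24\right)^{2}\right) = 4 + \left(-2 + 5 \cdot 576\right) = 4 + \left(-2 + 2880\right) = 4 + 2878 = 2882$)
$270 o{\left(1,3 \right)} - 1089 = 270 \cdot 2882 - 1089 = 778140 - 1089 = 777051$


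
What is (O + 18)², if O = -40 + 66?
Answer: 1936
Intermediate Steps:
O = 26
(O + 18)² = (26 + 18)² = 44² = 1936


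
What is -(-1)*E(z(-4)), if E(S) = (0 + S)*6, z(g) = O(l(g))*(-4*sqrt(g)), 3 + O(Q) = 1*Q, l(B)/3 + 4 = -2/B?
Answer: 648*I ≈ 648.0*I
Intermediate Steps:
l(B) = -12 - 6/B (l(B) = -12 + 3*(-2/B) = -12 - 6/B)
O(Q) = -3 + Q (O(Q) = -3 + 1*Q = -3 + Q)
z(g) = -4*sqrt(g)*(-15 - 6/g) (z(g) = (-3 + (-12 - 6/g))*(-4*sqrt(g)) = (-15 - 6/g)*(-4*sqrt(g)) = -4*sqrt(g)*(-15 - 6/g))
E(S) = 6*S (E(S) = S*6 = 6*S)
-(-1)*E(z(-4)) = -(-1)*6*(12*(2 + 5*(-4))/sqrt(-4)) = -(-1)*6*(12*(-I/2)*(2 - 20)) = -(-1)*6*(12*(-I/2)*(-18)) = -(-1)*6*(108*I) = -(-1)*648*I = -(-648)*I = 648*I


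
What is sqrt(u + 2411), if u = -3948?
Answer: I*sqrt(1537) ≈ 39.205*I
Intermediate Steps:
sqrt(u + 2411) = sqrt(-3948 + 2411) = sqrt(-1537) = I*sqrt(1537)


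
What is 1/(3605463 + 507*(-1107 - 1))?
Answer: 1/3043707 ≈ 3.2855e-7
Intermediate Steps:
1/(3605463 + 507*(-1107 - 1)) = 1/(3605463 + 507*(-1108)) = 1/(3605463 - 561756) = 1/3043707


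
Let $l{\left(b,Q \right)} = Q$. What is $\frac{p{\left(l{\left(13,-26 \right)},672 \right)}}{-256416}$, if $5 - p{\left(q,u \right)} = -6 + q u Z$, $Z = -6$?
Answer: $\frac{104821}{256416} \approx 0.40879$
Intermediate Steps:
$p{\left(q,u \right)} = 11 + 6 q u$ ($p{\left(q,u \right)} = 5 - \left(-6 + q u \left(-6\right)\right) = 5 - \left(-6 - 6 q u\right) = 5 + \left(6 + 6 q u\right) = 11 + 6 q u$)
$\frac{p{\left(l{\left(13,-26 \right)},672 \right)}}{-256416} = \frac{11 + 6 \left(-26\right) 672}{-256416} = \left(11 - 104832\right) \left(- \frac{1}{256416}\right) = \left(-104821\right) \left(- \frac{1}{256416}\right) = \frac{104821}{256416}$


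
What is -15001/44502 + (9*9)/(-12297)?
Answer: -62690653/182413698 ≈ -0.34367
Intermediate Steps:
-15001/44502 + (9*9)/(-12297) = -15001*1/44502 + 81*(-1/12297) = -15001/44502 - 27/4099 = -62690653/182413698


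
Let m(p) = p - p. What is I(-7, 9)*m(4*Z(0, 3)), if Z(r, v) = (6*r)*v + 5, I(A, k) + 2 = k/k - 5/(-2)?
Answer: 0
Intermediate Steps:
I(A, k) = 3/2 (I(A, k) = -2 + (k/k - 5/(-2)) = -2 + (1 - 5*(-1/2)) = -2 + (1 + 5/2) = -2 + 7/2 = 3/2)
Z(r, v) = 5 + 6*r*v (Z(r, v) = 6*r*v + 5 = 5 + 6*r*v)
m(p) = 0
I(-7, 9)*m(4*Z(0, 3)) = (3/2)*0 = 0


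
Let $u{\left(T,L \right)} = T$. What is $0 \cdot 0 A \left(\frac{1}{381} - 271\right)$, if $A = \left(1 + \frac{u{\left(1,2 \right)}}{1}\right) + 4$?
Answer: $0$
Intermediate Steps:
$A = 6$ ($A = \left(1 + 1 \cdot 1^{-1}\right) + 4 = \left(1 + 1 \cdot 1\right) + 4 = \left(1 + 1\right) + 4 = 2 + 4 = 6$)
$0 \cdot 0 A \left(\frac{1}{381} - 271\right) = 0 \cdot 0 \cdot 6 \left(\frac{1}{381} - 271\right) = 0 \cdot 6 \left(\frac{1}{381} - 271\right) = 0 \left(- \frac{103250}{381}\right) = 0$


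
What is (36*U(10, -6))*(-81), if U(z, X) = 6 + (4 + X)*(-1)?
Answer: -23328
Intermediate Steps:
U(z, X) = 2 - X (U(z, X) = 6 + (-4 - X) = 2 - X)
(36*U(10, -6))*(-81) = (36*(2 - 1*(-6)))*(-81) = (36*(2 + 6))*(-81) = (36*8)*(-81) = 288*(-81) = -23328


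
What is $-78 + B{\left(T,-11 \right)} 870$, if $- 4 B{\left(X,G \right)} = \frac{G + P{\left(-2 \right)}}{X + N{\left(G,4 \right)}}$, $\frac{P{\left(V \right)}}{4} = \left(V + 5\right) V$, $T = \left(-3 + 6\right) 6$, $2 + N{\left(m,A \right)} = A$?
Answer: $\frac{2421}{8} \approx 302.63$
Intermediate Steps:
$N{\left(m,A \right)} = -2 + A$
$T = 18$ ($T = 3 \cdot 6 = 18$)
$P{\left(V \right)} = 4 V \left(5 + V\right)$ ($P{\left(V \right)} = 4 \left(V + 5\right) V = 4 \left(5 + V\right) V = 4 V \left(5 + V\right)$)
$B{\left(X,G \right)} = - \frac{-24 + G}{4 \left(2 + X\right)}$ ($B{\left(X,G \right)} = - \frac{\left(G + 4 \left(-2\right) \left(5 - 2\right)\right) \frac{1}{X + \left(-2 + 4\right)}}{4} = - \frac{\left(G + 4 \left(-2\right) 3\right) \frac{1}{X + 2}}{4} = - \frac{\left(G - 24\right) \frac{1}{2 + X}}{4} = - \frac{\left(-24 + G\right) \frac{1}{2 + X}}{4} = - \frac{\frac{1}{2 + X} \left(-24 + G\right)}{4} = - \frac{-24 + G}{4 \left(2 + X\right)}$)
$-78 + B{\left(T,-11 \right)} 870 = -78 + \frac{24 - -11}{4 \left(2 + 18\right)} 870 = -78 + \frac{24 + 11}{4 \cdot 20} \cdot 870 = -78 + \frac{1}{4} \cdot \frac{1}{20} \cdot 35 \cdot 870 = -78 + \frac{7}{16} \cdot 870 = -78 + \frac{3045}{8} = \frac{2421}{8}$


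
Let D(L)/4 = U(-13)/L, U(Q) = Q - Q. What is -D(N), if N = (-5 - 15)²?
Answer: 0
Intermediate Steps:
N = 400 (N = (-20)² = 400)
U(Q) = 0
D(L) = 0 (D(L) = 4*(0/L) = 4*0 = 0)
-D(N) = -1*0 = 0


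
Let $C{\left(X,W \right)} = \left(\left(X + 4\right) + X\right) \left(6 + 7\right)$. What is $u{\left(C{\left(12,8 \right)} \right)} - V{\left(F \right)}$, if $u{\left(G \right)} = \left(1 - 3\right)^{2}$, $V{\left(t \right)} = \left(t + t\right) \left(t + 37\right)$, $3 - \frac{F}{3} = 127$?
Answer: $-249236$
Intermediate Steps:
$C{\left(X,W \right)} = 52 + 26 X$ ($C{\left(X,W \right)} = \left(\left(4 + X\right) + X\right) 13 = \left(4 + 2 X\right) 13 = 52 + 26 X$)
$F = -372$ ($F = 9 - 381 = -372$)
$V{\left(t \right)} = 2 t \left(37 + t\right)$
$u{\left(G \right)} = 4$ ($u{\left(G \right)} = \left(-2\right)^{2} = 4$)
$u{\left(C{\left(12,8 \right)} \right)} - V{\left(F \right)} = 4 - 2 \left(-372\right) \left(37 - 372\right) = 4 - 2 \left(-372\right) \left(-335\right) = 4 - 249240 = -249236$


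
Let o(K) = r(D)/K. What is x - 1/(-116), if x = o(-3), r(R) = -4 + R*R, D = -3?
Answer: -577/348 ≈ -1.6580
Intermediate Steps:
r(R) = -4 + R**2
o(K) = 5/K (o(K) = (-4 + (-3)**2)/K = (-4 + 9)/K = 5/K)
x = -5/3 (x = 5/(-3) = 5*(-1/3) = -5/3 ≈ -1.6667)
x - 1/(-116) = -5/3 - 1/(-116) = -5/3 - 1*(-1/116) = -5/3 + 1/116 = -577/348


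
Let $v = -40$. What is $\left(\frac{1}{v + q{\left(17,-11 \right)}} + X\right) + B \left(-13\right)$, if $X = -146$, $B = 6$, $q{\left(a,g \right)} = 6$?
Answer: $- \frac{7617}{34} \approx -224.03$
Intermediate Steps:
$\left(\frac{1}{v + q{\left(17,-11 \right)}} + X\right) + B \left(-13\right) = \left(\frac{1}{-40 + 6} - 146\right) + 6 \left(-13\right) = \left(\frac{1}{-34} - 146\right) - 78 = \left(- \frac{1}{34} - 146\right) - 78 = - \frac{4965}{34} - 78 = - \frac{7617}{34}$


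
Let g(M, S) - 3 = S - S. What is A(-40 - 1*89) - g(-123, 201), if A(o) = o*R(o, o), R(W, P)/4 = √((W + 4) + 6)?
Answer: -3 - 516*I*√119 ≈ -3.0 - 5628.9*I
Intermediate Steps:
R(W, P) = 4*√(10 + W) (R(W, P) = 4*√((W + 4) + 6) = 4*√((4 + W) + 6) = 4*√(10 + W))
g(M, S) = 3 (g(M, S) = 3 + (S - S) = 3 + 0 = 3)
A(o) = 4*o*√(10 + o) (A(o) = o*(4*√(10 + o)) = 4*o*√(10 + o))
A(-40 - 1*89) - g(-123, 201) = 4*(-40 - 1*89)*√(10 + (-40 - 1*89)) - 1*3 = 4*(-40 - 89)*√(10 + (-40 - 89)) - 3 = 4*(-129)*√(10 - 129) - 3 = 4*(-129)*√(-119) - 3 = 4*(-129)*(I*√119) - 3 = -516*I*√119 - 3 = -3 - 516*I*√119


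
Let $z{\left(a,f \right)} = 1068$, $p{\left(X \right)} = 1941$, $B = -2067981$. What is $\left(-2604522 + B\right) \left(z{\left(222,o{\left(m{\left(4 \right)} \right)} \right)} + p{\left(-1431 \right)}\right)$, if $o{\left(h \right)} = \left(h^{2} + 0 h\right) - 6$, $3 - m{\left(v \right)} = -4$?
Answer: $-14059561527$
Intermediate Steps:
$m{\left(v \right)} = 7$ ($m{\left(v \right)} = 3 - -4 = 3 + 4 = 7$)
$o{\left(h \right)} = -6 + h^{2}$ ($o{\left(h \right)} = \left(h^{2} + 0\right) - 6 = h^{2} - 6 = -6 + h^{2}$)
$\left(-2604522 + B\right) \left(z{\left(222,o{\left(m{\left(4 \right)} \right)} \right)} + p{\left(-1431 \right)}\right) = \left(-2604522 - 2067981\right) \left(1068 + 1941\right) = \left(-4672503\right) 3009 = -14059561527$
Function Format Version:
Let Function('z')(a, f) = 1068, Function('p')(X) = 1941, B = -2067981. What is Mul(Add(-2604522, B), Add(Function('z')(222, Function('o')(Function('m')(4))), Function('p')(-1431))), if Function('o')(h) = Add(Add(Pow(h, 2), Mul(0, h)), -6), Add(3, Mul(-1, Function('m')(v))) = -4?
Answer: -14059561527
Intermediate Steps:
Function('m')(v) = 7 (Function('m')(v) = Add(3, Mul(-1, -4)) = Add(3, 4) = 7)
Function('o')(h) = Add(-6, Pow(h, 2)) (Function('o')(h) = Add(Add(Pow(h, 2), 0), -6) = Add(Pow(h, 2), -6) = Add(-6, Pow(h, 2)))
Mul(Add(-2604522, B), Add(Function('z')(222, Function('o')(Function('m')(4))), Function('p')(-1431))) = Mul(Add(-2604522, -2067981), Add(1068, 1941)) = Mul(-4672503, 3009) = -14059561527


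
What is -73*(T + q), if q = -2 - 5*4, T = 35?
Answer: -949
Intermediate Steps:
q = -22 (q = -2 - 20 = -22)
-73*(T + q) = -73*(35 - 22) = -73*13 = -949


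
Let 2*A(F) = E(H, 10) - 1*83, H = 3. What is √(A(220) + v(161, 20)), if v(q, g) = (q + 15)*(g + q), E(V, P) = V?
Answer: 2*√7954 ≈ 178.37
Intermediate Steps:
v(q, g) = (15 + q)*(g + q)
A(F) = -40 (A(F) = (3 - 1*83)/2 = (3 - 83)/2 = (½)*(-80) = -40)
√(A(220) + v(161, 20)) = √(-40 + (161² + 15*20 + 15*161 + 20*161)) = √(-40 + (25921 + 300 + 2415 + 3220)) = √(-40 + 31856) = √31816 = 2*√7954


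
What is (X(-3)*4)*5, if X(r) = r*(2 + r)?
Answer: 60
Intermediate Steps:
(X(-3)*4)*5 = (-3*(2 - 3)*4)*5 = (-3*(-1)*4)*5 = (3*4)*5 = 12*5 = 60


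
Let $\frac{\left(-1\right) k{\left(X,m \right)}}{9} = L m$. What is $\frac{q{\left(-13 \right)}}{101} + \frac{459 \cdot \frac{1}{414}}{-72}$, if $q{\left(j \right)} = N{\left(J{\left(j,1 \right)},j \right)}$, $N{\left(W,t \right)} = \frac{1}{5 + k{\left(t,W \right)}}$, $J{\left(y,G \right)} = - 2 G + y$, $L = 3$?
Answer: $- \frac{351433}{22858320} \approx -0.015374$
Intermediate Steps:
$J{\left(y,G \right)} = y - 2 G$
$k{\left(X,m \right)} = - 27 m$ ($k{\left(X,m \right)} = - 9 \cdot 3 m = - 27 m$)
$N{\left(W,t \right)} = \frac{1}{5 - 27 W}$
$q{\left(j \right)} = - \frac{1}{-59 + 27 j}$ ($q{\left(j \right)} = - \frac{1}{-5 + 27 \left(j - 2\right)} = - \frac{1}{-5 + 27 \left(-2 + j\right)} = - \frac{1}{-5 + \left(-54 + 27 j\right)} = - \frac{1}{-59 + 27 j}$)
$\frac{q{\left(-13 \right)}}{101} + \frac{459 \cdot \frac{1}{414}}{-72} = \frac{\left(-1\right) \frac{1}{-59 + 27 \left(-13\right)}}{101} + \frac{459 \cdot \frac{1}{414}}{-72} = - \frac{1}{-59 - 351} \cdot \frac{1}{101} + 459 \cdot \frac{1}{414} \left(- \frac{1}{72}\right) = - \frac{1}{-410} \cdot \frac{1}{101} + \frac{51}{46} \left(- \frac{1}{72}\right) = \left(-1\right) \left(- \frac{1}{410}\right) \frac{1}{101} - \frac{17}{1104} = \frac{1}{410} \cdot \frac{1}{101} - \frac{17}{1104} = \frac{1}{41410} - \frac{17}{1104} = - \frac{351433}{22858320}$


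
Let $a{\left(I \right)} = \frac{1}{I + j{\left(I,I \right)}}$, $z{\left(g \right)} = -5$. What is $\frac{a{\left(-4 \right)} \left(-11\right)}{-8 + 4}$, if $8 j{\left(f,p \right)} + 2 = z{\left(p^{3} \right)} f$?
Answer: $- \frac{11}{7} \approx -1.5714$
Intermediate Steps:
$j{\left(f,p \right)} = - \frac{1}{4} - \frac{5 f}{8}$ ($j{\left(f,p \right)} = - \frac{1}{4} + \frac{\left(-5\right) f}{8} = - \frac{1}{4} - \frac{5 f}{8}$)
$a{\left(I \right)} = \frac{1}{- \frac{1}{4} + \frac{3 I}{8}}$ ($a{\left(I \right)} = \frac{1}{I - \left(\frac{1}{4} + \frac{5 I}{8}\right)} = \frac{1}{- \frac{1}{4} + \frac{3 I}{8}}$)
$\frac{a{\left(-4 \right)} \left(-11\right)}{-8 + 4} = \frac{\frac{8}{-2 + 3 \left(-4\right)} \left(-11\right)}{-8 + 4} = \frac{\frac{8}{-2 - 12} \left(-11\right)}{-4} = \frac{8}{-14} \left(-11\right) \left(- \frac{1}{4}\right) = 8 \left(- \frac{1}{14}\right) \left(-11\right) \left(- \frac{1}{4}\right) = \left(- \frac{4}{7}\right) \left(-11\right) \left(- \frac{1}{4}\right) = \frac{44}{7} \left(- \frac{1}{4}\right) = - \frac{11}{7}$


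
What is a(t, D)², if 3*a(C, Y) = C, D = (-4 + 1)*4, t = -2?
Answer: 4/9 ≈ 0.44444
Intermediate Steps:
D = -12 (D = -3*4 = -12)
a(C, Y) = C/3
a(t, D)² = ((⅓)*(-2))² = (-⅔)² = 4/9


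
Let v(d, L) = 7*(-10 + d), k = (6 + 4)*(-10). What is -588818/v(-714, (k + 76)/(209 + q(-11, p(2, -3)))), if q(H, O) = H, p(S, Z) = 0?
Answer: 294409/2534 ≈ 116.18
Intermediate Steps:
k = -100 (k = 10*(-10) = -100)
v(d, L) = -70 + 7*d
-588818/v(-714, (k + 76)/(209 + q(-11, p(2, -3)))) = -588818/(-70 + 7*(-714)) = -588818/(-70 - 4998) = -588818/(-5068) = -588818*(-1/5068) = 294409/2534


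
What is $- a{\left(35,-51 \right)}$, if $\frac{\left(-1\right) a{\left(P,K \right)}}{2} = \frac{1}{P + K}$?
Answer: $- \frac{1}{8} \approx -0.125$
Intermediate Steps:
$a{\left(P,K \right)} = - \frac{2}{K + P}$ ($a{\left(P,K \right)} = - \frac{2}{P + K} = - \frac{2}{K + P}$)
$- a{\left(35,-51 \right)} = - \frac{-2}{-51 + 35} = - \frac{-2}{-16} = - \frac{\left(-2\right) \left(-1\right)}{16} = \left(-1\right) \frac{1}{8} = - \frac{1}{8}$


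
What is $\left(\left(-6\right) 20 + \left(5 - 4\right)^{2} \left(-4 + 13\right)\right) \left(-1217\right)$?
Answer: $135087$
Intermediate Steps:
$\left(\left(-6\right) 20 + \left(5 - 4\right)^{2} \left(-4 + 13\right)\right) \left(-1217\right) = \left(-120 + 1^{2} \cdot 9\right) \left(-1217\right) = \left(-120 + 1 \cdot 9\right) \left(-1217\right) = \left(-120 + 9\right) \left(-1217\right) = \left(-111\right) \left(-1217\right) = 135087$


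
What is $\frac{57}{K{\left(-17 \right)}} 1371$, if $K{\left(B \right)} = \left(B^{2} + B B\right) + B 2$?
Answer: $\frac{78147}{544} \approx 143.65$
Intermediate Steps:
$K{\left(B \right)} = 2 B + 2 B^{2}$ ($K{\left(B \right)} = \left(B^{2} + B^{2}\right) + 2 B = 2 B^{2} + 2 B = 2 B + 2 B^{2}$)
$\frac{57}{K{\left(-17 \right)}} 1371 = \frac{57}{2 \left(-17\right) \left(1 - 17\right)} 1371 = \frac{57}{2 \left(-17\right) \left(-16\right)} 1371 = \frac{57}{544} \cdot 1371 = \frac{78147}{544}$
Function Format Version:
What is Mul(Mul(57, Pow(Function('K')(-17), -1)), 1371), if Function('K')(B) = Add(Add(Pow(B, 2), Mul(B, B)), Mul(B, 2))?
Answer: Rational(78147, 544) ≈ 143.65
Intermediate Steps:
Function('K')(B) = Add(Mul(2, B), Mul(2, Pow(B, 2))) (Function('K')(B) = Add(Add(Pow(B, 2), Pow(B, 2)), Mul(2, B)) = Add(Mul(2, Pow(B, 2)), Mul(2, B)) = Add(Mul(2, B), Mul(2, Pow(B, 2))))
Mul(Mul(57, Pow(Function('K')(-17), -1)), 1371) = Mul(Mul(57, Pow(Mul(2, -17, Add(1, -17)), -1)), 1371) = Mul(Mul(57, Pow(Mul(2, -17, -16), -1)), 1371) = Mul(Mul(57, Pow(544, -1)), 1371) = Mul(Mul(57, Rational(1, 544)), 1371) = Mul(Rational(57, 544), 1371) = Rational(78147, 544)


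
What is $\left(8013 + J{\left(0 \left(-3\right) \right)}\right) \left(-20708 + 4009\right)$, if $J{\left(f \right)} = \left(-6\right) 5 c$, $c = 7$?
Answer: $-130302297$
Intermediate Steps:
$J{\left(f \right)} = -210$ ($J{\left(f \right)} = \left(-6\right) 5 \cdot 7 = \left(-30\right) 7 = -210$)
$\left(8013 + J{\left(0 \left(-3\right) \right)}\right) \left(-20708 + 4009\right) = \left(8013 - 210\right) \left(-20708 + 4009\right) = 7803 \left(-16699\right) = -130302297$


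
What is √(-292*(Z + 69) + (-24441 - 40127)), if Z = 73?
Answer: 188*I*√3 ≈ 325.63*I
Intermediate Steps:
√(-292*(Z + 69) + (-24441 - 40127)) = √(-292*(73 + 69) + (-24441 - 40127)) = √(-292*142 - 64568) = √(-41464 - 64568) = √(-106032) = 188*I*√3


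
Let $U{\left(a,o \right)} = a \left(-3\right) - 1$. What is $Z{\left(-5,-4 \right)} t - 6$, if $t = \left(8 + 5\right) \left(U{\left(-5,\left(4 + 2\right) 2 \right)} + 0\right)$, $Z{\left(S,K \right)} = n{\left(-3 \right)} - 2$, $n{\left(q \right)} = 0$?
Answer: $-370$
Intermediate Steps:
$U{\left(a,o \right)} = -1 - 3 a$ ($U{\left(a,o \right)} = - 3 a - 1 = -1 - 3 a$)
$Z{\left(S,K \right)} = -2$ ($Z{\left(S,K \right)} = 0 - 2 = -2$)
$t = 182$ ($t = \left(8 + 5\right) \left(\left(-1 - -15\right) + 0\right) = 13 \left(\left(-1 + 15\right) + 0\right) = 13 \left(14 + 0\right) = 13 \cdot 14 = 182$)
$Z{\left(-5,-4 \right)} t - 6 = \left(-2\right) 182 - 6 = -364 - 6 = -370$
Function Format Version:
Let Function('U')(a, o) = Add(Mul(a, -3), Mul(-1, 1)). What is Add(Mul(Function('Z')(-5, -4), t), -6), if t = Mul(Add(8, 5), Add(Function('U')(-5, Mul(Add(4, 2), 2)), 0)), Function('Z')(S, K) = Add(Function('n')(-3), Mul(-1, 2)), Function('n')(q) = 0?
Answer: -370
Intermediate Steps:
Function('U')(a, o) = Add(-1, Mul(-3, a)) (Function('U')(a, o) = Add(Mul(-3, a), -1) = Add(-1, Mul(-3, a)))
Function('Z')(S, K) = -2 (Function('Z')(S, K) = Add(0, Mul(-1, 2)) = Add(0, -2) = -2)
t = 182 (t = Mul(Add(8, 5), Add(Add(-1, Mul(-3, -5)), 0)) = Mul(13, Add(Add(-1, 15), 0)) = Mul(13, Add(14, 0)) = Mul(13, 14) = 182)
Add(Mul(Function('Z')(-5, -4), t), -6) = Add(Mul(-2, 182), -6) = Add(-364, -6) = -370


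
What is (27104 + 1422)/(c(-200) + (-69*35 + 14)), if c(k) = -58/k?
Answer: -2852600/240071 ≈ -11.882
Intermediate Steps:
(27104 + 1422)/(c(-200) + (-69*35 + 14)) = (27104 + 1422)/(-58/(-200) + (-69*35 + 14)) = 28526/(-58*(-1/200) + (-2415 + 14)) = 28526/(29/100 - 2401) = 28526/(-240071/100) = 28526*(-100/240071) = -2852600/240071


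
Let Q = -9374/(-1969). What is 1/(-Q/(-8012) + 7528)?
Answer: 7887814/59379468479 ≈ 0.00013284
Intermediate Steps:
Q = 9374/1969 (Q = -9374*(-1/1969) = 9374/1969 ≈ 4.7608)
1/(-Q/(-8012) + 7528) = 1/(-1*9374/1969/(-8012) + 7528) = 1/(-9374/1969*(-1/8012) + 7528) = 1/(4687/7887814 + 7528) = 1/(59379468479/7887814) = 7887814/59379468479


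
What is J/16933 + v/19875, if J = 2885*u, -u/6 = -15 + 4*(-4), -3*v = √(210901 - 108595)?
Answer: 536610/16933 - 17*√354/59625 ≈ 31.685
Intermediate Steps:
v = -17*√354/3 (v = -√(210901 - 108595)/3 = -17*√354/3 ≈ -106.62)
u = 186 (u = -6*(-15 + 4*(-4)) = -6*(-15 - 16) = -6*(-31) = 186)
J = 536610 (J = 2885*186 = 536610)
J/16933 + v/19875 = 536610/16933 - 17*√354/3/19875 = 536610*(1/16933) - 17*√354/3*(1/19875) = 536610/16933 - 17*√354/59625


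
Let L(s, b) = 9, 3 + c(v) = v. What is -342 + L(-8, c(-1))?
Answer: -333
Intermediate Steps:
c(v) = -3 + v
-342 + L(-8, c(-1)) = -342 + 9 = -333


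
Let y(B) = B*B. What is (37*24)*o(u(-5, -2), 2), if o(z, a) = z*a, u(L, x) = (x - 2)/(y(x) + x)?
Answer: -3552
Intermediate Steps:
y(B) = B**2
u(L, x) = (-2 + x)/(x + x**2) (u(L, x) = (x - 2)/(x**2 + x) = (-2 + x)/(x + x**2))
o(z, a) = a*z
(37*24)*o(u(-5, -2), 2) = (37*24)*(2*((-2 - 2)/((-2)*(1 - 2)))) = 888*(2*(-1/2*(-4)/(-1))) = 888*(2*(-1/2*(-1)*(-4))) = 888*(2*(-2)) = 888*(-4) = -3552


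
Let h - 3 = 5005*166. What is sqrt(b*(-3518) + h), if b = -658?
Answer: sqrt(3145677) ≈ 1773.6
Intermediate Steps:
h = 830833 (h = 3 + 5005*166 = 3 + 830830 = 830833)
sqrt(b*(-3518) + h) = sqrt(-658*(-3518) + 830833) = sqrt(2314844 + 830833) = sqrt(3145677)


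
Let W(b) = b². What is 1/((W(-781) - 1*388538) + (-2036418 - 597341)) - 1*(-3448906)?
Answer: 8319920104415/2412336 ≈ 3.4489e+6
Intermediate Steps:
1/((W(-781) - 1*388538) + (-2036418 - 597341)) - 1*(-3448906) = 1/(((-781)² - 1*388538) + (-2036418 - 597341)) - 1*(-3448906) = 1/((609961 - 388538) - 2633759) + 3448906 = 1/(221423 - 2633759) + 3448906 = 1/(-2412336) + 3448906 = -1/2412336 + 3448906 = 8319920104415/2412336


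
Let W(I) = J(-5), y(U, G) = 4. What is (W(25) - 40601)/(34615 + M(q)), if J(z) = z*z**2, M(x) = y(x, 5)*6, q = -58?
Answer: -40726/34639 ≈ -1.1757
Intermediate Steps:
M(x) = 24 (M(x) = 4*6 = 24)
J(z) = z**3
W(I) = -125 (W(I) = (-5)**3 = -125)
(W(25) - 40601)/(34615 + M(q)) = (-125 - 40601)/(34615 + 24) = -40726/34639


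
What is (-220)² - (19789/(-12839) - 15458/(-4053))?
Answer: 2518446742355/52036467 ≈ 48398.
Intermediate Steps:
(-220)² - (19789/(-12839) - 15458/(-4053)) = 48400 - (19789*(-1/12839) - 15458*(-1/4053)) = 48400 - (-19789/12839 + 15458/4053) = 48400 - 1*118260445/52036467 = 48400 - 118260445/52036467 = 2518446742355/52036467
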